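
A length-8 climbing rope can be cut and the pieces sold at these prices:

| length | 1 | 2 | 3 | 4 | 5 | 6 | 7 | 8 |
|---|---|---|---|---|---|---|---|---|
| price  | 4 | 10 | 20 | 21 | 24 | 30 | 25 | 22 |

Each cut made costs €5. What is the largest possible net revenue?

40

Let v[k] be the best obtainable value from length k. For each k, try every first piece i and keep the best of price[i] + v[k−i] minus the 5 cut fee when i<k.
v[1] = 4
v[2] = max(4+4-5, 10+0) = 10
v[3] = max(4+10-5, 10+4-5, 20+0) = 20
v[4] = max(4+20-5, 10+10-5, 20+4-5, 21+0) = 21
v[5] = max(4+21-5, 10+20-5, 20+10-5, 21+4-5, 24+0) = 25
v[6] = max(4+25-5, 10+21-5, 20+20-5, 21+10-5, 24+4-5, 30+0) = 35
v[7] = max(4+35-5, 10+25-5, 20+21-5, …, 30+4-5, 25+0) = 36
v[8] = max(4+36-5, 10+35-5, 20+25-5, …, 25+4-5, 22+0) = 40
One optimal plan: pieces 3 + 3 + 2 (2 cuts) → €50 − €10 = €40.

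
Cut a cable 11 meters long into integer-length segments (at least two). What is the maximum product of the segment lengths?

Define prod[k] = max over 1≤i<k of i · max(k−i, prod[k−i]); the inner max lets the remainder stay uncut if that's better.
prod[2] = 1×max(1,0) = 1×1 = 1
prod[3] = 1×max(2,1) = 1×2 = 2
prod[4] = 2×max(2,1) = 2×2 = 4
prod[5] = 2×max(3,2) = 2×3 = 6
prod[6] = 3×max(3,2) = 3×3 = 9
prod[7] = 2×max(5,6) = 2×6 = 12
prod[8] = 2×max(6,9) = 2×9 = 18
prod[9] = 3×max(6,9) = 3×9 = 27
prod[10] = 2×max(8,18) = 2×18 = 36
prod[11] = 2×max(9,27) = 2×27 = 54
One optimal split: 3 + 3 + 3 + 2; product 3×3×3×2 = 54.

54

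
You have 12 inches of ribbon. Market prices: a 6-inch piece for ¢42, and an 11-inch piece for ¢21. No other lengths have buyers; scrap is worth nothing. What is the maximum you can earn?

Build best[k] bottom-up: best[k] = max over allowed piece i of (p[i] + best[k−i]).
best[1] = 0
best[2] = 0
best[3] = 0
best[4] = 0
best[5] = 0
best[6] = 42
best[7] = 42
best[8] = 42
best[9] = 42
best[10] = 42
best[11] = 42
best[12] = 84  (first piece 6, then best[6]=42)
One optimal cutting: 6 + 6 → ¢84.

84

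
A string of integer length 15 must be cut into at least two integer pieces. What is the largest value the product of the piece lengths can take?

243

Let f[k] be the best product for length k (with at least one cut). For each first piece i, the rest contributes max(k−i, f[k−i]).
Small cases: f[2]=1, f[3]=2, f[4]=4, f[5]=6, f[6]=9, f[7]=12, f[8]=18, f[9]=27.
f[10] = max(1*27, 2*18, 3*12, …, 8*2, 9*1) = 36
f[11] = max(1*36, 2*27, 3*18, …, 9*2, 10*1) = 54
f[12] = max(1*54, 2*36, 3*27, …, 10*2, 11*1) = 81
f[13] = max(1*81, 2*54, 3*36, …, 11*2, 12*1) = 108
f[14] = max(1*108, 2*81, 3*54, …, 12*2, 13*1) = 162
f[15] = max(1*162, 2*108, 3*81, …, 13*2, 14*1) = 243
One optimal split: 3 + 3 + 3 + 3 + 3; product 3*3*3*3*3 = 243.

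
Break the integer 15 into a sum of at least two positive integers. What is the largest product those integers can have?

243

Define g[k] = max over 1≤i<k of i · max(k−i, g[k−i]); the inner max lets the remainder stay uncut if that's better.
g[2] = 1·max(1,0) = 1·1 = 1
g[3] = 1·max(2,1) = 1·2 = 2
g[4] = 2·max(2,1) = 2·2 = 4
g[5] = 2·max(3,2) = 2·3 = 6
g[6] = 3·max(3,2) = 3·3 = 9
g[7] = 2·max(5,6) = 2·6 = 12
g[8] = 2·max(6,9) = 2·9 = 18
g[9] = 3·max(6,9) = 3·9 = 27
g[10] = 2·max(8,18) = 2·18 = 36
g[11] = 2·max(9,27) = 2·27 = 54
g[12] = 3·max(9,27) = 3·27 = 81
g[13] = 2·max(11,54) = 2·54 = 108
g[14] = 2·max(12,81) = 2·81 = 162
g[15] = 3·max(12,81) = 3·81 = 243
One optimal split: 3 + 3 + 3 + 3 + 3; product 3·3·3·3·3 = 243.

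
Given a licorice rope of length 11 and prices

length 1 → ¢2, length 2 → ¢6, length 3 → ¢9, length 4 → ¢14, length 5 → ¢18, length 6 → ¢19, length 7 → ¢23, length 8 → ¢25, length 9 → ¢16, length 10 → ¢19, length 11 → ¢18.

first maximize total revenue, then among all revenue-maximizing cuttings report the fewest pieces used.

Build r[k] bottom-up: r[k] = max over allowed piece i of (p[i] + r[k−i]).
r[1] = 2
r[2] = max(2+2, 6+0) = 6
r[3] = max(2+6, 6+2, 9+0) = 9
r[4] = max(2+9, 6+6, 9+2, 14+0) = 14
r[5] = max(2+14, 6+9, 9+6, 14+2, 18+0) = 18
r[6] = max(2+18, 6+14, 9+9, 14+6, 18+2, 19+0) = 20
r[7] = max(2+20, 6+18, 9+14, …, 19+2, 23+0) = 24
r[8] = max(2+24, 6+20, 9+18, …, 23+2, 25+0) = 28
r[9] = max(2+28, 6+24, 9+20, …, 25+2, 16+0) = 32
r[10] = max(2+32, 6+28, 9+24, …, 16+2, 19+0) = 36
r[11] = max(2+36, 6+32, 9+28, …, 19+2, 18+0) = 38
Maximum revenue is ¢38.
Now minimize piece count subject to staying optimal: for each k, pieces[k] = 1 + min over i with p[i]+r[k−i]=r[k] of pieces[k−i].
pieces[8] = 2
pieces[9] = 2
pieces[10] = 2
pieces[11] = 3

3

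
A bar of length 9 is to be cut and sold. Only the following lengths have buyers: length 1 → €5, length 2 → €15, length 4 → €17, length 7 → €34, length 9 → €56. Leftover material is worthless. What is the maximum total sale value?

Let best[k] be the best obtainable value from length k. For each k, try every first piece i and keep the best of price[i] + best[k−i].
best[1] = 5
best[2] = 15
best[3] = 20  (first piece 1, then best[2]=15)
best[4] = 30  (first piece 2, then best[2]=15)
best[5] = 35  (first piece 1, then best[4]=30)
best[6] = 45  (first piece 2, then best[4]=30)
best[7] = 50  (first piece 1, then best[6]=45)
best[8] = 60  (first piece 2, then best[6]=45)
best[9] = 65  (first piece 1, then best[8]=60)
One optimal cutting: 2 + 2 + 2 + 2 + 1 → €65.

65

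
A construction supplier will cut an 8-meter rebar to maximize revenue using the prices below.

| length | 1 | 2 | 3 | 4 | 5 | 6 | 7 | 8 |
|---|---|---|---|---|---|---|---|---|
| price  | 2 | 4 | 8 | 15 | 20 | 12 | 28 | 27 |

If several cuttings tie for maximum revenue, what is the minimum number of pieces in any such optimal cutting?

Let r[k] be the best obtainable value from length k. For each k, try every first piece i and keep the best of price[i] + r[k−i].
r[1] = 2
r[2] = 4  (first piece 1, then r[1]=2)
r[3] = 8
r[4] = 15
r[5] = 20
r[6] = 22  (first piece 1, then r[5]=20)
r[7] = 28
r[8] = 30  (first piece 1, then r[7]=28)
Maximum revenue is ₹30.
Now minimize piece count subject to staying optimal: for each k, pieces[k] = 1 + min over i with p[i]+r[k−i]=r[k] of pieces[k−i].
pieces[5] = 1
pieces[6] = 2
pieces[7] = 1
pieces[8] = 2

2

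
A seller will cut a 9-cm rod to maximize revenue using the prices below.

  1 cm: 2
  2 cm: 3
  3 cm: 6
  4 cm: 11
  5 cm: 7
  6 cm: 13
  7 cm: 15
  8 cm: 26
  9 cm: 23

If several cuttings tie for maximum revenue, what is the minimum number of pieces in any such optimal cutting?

2

Build r[k] bottom-up: r[k] = max over allowed piece i of (p[i] + r[k−i]).
r[1] = 2
r[2] = max(2+2, 3+0) = 4
r[3] = max(2+4, 3+2, 6+0) = 6
r[4] = max(2+6, 3+4, 6+2, 11+0) = 11
r[5] = max(2+11, 3+6, 6+4, 11+2, 7+0) = 13
r[6] = max(2+13, 3+11, 6+6, 11+4, 7+2, 13+0) = 15
r[7] = max(2+15, 3+13, 6+11, …, 13+2, 15+0) = 17
r[8] = max(2+17, 3+15, 6+13, …, 15+2, 26+0) = 26
r[9] = max(2+26, 3+17, 6+15, …, 26+2, 23+0) = 28
Maximum revenue is 28.
Now minimize piece count subject to staying optimal: for each k, pieces[k] = 1 + min over i with p[i]+r[k−i]=r[k] of pieces[k−i].
pieces[6] = 3
pieces[7] = 2
pieces[8] = 1
pieces[9] = 2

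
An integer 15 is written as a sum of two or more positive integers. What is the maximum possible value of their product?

Let P[k] be the best product for length k (with at least one cut). For each first piece i, the rest contributes max(k−i, P[k−i]).
P[2] = 1×max(1,0) = 1×1 = 1
P[3] = 1×max(2,1) = 1×2 = 2
P[4] = 2×max(2,1) = 2×2 = 4
P[5] = 2×max(3,2) = 2×3 = 6
P[6] = 3×max(3,2) = 3×3 = 9
P[7] = 2×max(5,6) = 2×6 = 12
P[8] = 2×max(6,9) = 2×9 = 18
P[9] = 3×max(6,9) = 3×9 = 27
P[10] = 2×max(8,18) = 2×18 = 36
P[11] = 2×max(9,27) = 2×27 = 54
P[12] = 3×max(9,27) = 3×27 = 81
P[13] = 2×max(11,54) = 2×54 = 108
P[14] = 2×max(12,81) = 2×81 = 162
P[15] = 3×max(12,81) = 3×81 = 243
One optimal split: 3 + 3 + 3 + 3 + 3; product 3×3×3×3×3 = 243.

243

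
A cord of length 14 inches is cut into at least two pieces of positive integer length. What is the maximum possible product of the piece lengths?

Let f[k] be the best product for length k (with at least one cut). For each first piece i, the rest contributes max(k−i, f[k−i]).
f[2] = 1·max(1,0) = 1·1 = 1
f[3] = max(1·2, 2·1) = 2
f[4] = max(1·3, 2·2, 3·1) = 4
f[5] = max(1·4, 2·3, 3·2, 4·1) = 6
f[6] = max(1·6, 2·4, 3·3, 4·2, 5·1) = 9
f[7] = max(1·9, 2·6, 3·4, 4·3, 5·2, 6·1) = 12
f[8] = max(1·12, 2·9, 3·6, …, 6·2, 7·1) = 18
f[9] = max(1·18, 2·12, 3·9, …, 7·2, 8·1) = 27
f[10] = max(1·27, 2·18, 3·12, …, 8·2, 9·1) = 36
f[11] = max(1·36, 2·27, 3·18, …, 9·2, 10·1) = 54
f[12] = max(1·54, 2·36, 3·27, …, 10·2, 11·1) = 81
f[13] = max(1·81, 2·54, 3·36, …, 11·2, 12·1) = 108
f[14] = max(1·108, 2·81, 3·54, …, 12·2, 13·1) = 162
One optimal split: 3 + 3 + 3 + 3 + 2; product 3·3·3·3·2 = 162.

162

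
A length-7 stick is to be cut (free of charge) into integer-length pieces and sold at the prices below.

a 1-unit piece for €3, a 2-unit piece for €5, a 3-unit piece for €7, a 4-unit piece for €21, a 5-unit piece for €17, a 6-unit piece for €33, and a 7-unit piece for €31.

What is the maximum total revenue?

36

Consider every possible first cut. v[k] is the best of p[i]+v[k−i] over all sellable i≤k.
v[1] = 3
v[2] = max(3+3, 5+0) = 6
v[3] = max(3+6, 5+3, 7+0) = 9
v[4] = max(3+9, 5+6, 7+3, 21+0) = 21
v[5] = max(3+21, 5+9, 7+6, 21+3, 17+0) = 24
v[6] = max(3+24, 5+21, 7+9, 21+6, 17+3, 33+0) = 33
v[7] = max(3+33, 5+24, 7+21, …, 33+3, 31+0) = 36
One optimal cutting: 6 + 1 → €33 + €3 = €36.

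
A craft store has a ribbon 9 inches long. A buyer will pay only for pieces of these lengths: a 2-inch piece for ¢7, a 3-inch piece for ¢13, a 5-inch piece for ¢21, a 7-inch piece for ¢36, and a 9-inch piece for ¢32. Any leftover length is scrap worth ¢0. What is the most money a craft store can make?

43

Consider every possible first cut. best[k] is the best of p[i]+best[k−i] over all sellable i≤k.
best[1] = 0
best[2] = 7
best[3] = max(7+0, 13+0) = 13
best[4] = max(7+7, 13+0) = 14
best[5] = max(7+13, 13+7, 21+0) = 21
best[6] = max(7+14, 13+13, 21+0) = 26
best[7] = max(7+21, 13+14, 21+7, 36+0) = 36
best[8] = max(7+26, 13+21, 21+13, 36+0) = 36
best[9] = max(7+36, 13+26, 21+14, 36+7, 32+0) = 43
One optimal cutting: 7 + 2 → ¢43.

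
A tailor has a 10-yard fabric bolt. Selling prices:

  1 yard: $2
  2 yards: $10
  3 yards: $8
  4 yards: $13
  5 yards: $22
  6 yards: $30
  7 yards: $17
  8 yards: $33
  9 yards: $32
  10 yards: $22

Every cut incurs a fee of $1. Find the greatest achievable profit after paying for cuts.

Build v[k] bottom-up: v[k] = max over allowed piece i of (p[i] + v[k−i]) − 1 per cut.
v[1] = 2
v[2] = 10
v[3] = 11  (first piece 1, then v[2]=10)
v[4] = 19  (first piece 2, then v[2]=10)
v[5] = 22
v[6] = 30
v[7] = 31  (first piece 1, then v[6]=30)
v[8] = 39  (first piece 2, then v[6]=30)
v[9] = 40  (first piece 1, then v[8]=39)
v[10] = 48  (first piece 2, then v[8]=39)
One optimal plan: pieces 6 + 2 + 2 (2 cuts) → $50 − $2 = $48.

48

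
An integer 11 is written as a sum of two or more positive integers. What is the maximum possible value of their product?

54

Define prod[k] = max over 1≤i<k of i · max(k−i, prod[k−i]); the inner max lets the remainder stay uncut if that's better.
Small cases: prod[2]=1, prod[3]=2, prod[4]=4.
prod[5] = 2*max(3,2) = 2*3 = 6
prod[6] = 3*max(3,2) = 3*3 = 9
prod[7] = 2*max(5,6) = 2*6 = 12
prod[8] = 2*max(6,9) = 2*9 = 18
prod[9] = 3*max(6,9) = 3*9 = 27
prod[10] = 2*max(8,18) = 2*18 = 36
prod[11] = 2*max(9,27) = 2*27 = 54
One optimal split: 3 + 3 + 3 + 2; product 3*3*3*2 = 54.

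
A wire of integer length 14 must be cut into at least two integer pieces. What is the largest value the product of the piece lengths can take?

Fill prod[k] for k=2..14: at each k try every first piece i and multiply by the better of (k−i) uncut or prod[k−i].
prod[2] = 1·max(1,0) = 1·1 = 1
prod[3] = 1·max(2,1) = 1·2 = 2
prod[4] = 2·max(2,1) = 2·2 = 4
prod[5] = 2·max(3,2) = 2·3 = 6
prod[6] = 3·max(3,2) = 3·3 = 9
prod[7] = 2·max(5,6) = 2·6 = 12
prod[8] = 2·max(6,9) = 2·9 = 18
prod[9] = 3·max(6,9) = 3·9 = 27
prod[10] = 2·max(8,18) = 2·18 = 36
prod[11] = 2·max(9,27) = 2·27 = 54
prod[12] = 3·max(9,27) = 3·27 = 81
prod[13] = 2·max(11,54) = 2·54 = 108
prod[14] = 2·max(12,81) = 2·81 = 162
One optimal split: 3 + 3 + 3 + 3 + 2; product 3·3·3·3·2 = 162.

162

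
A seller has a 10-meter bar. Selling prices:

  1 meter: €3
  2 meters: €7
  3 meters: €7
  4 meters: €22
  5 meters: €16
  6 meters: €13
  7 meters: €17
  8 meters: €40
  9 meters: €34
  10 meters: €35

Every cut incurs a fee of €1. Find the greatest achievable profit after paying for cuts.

Build v[k] bottom-up: v[k] = max over allowed piece i of (p[i] + v[k−i]) − 1 per cut.
v[1] = 3
v[2] = max(3+3-1, 7+0) = 7
v[3] = max(3+7-1, 7+3-1, 7+0) = 9
v[4] = max(3+9-1, 7+7-1, 7+3-1, 22+0) = 22
v[5] = max(3+22-1, 7+9-1, 7+7-1, 22+3-1, 16+0) = 24
v[6] = max(3+24-1, 7+22-1, 7+9-1, 22+7-1, 16+3-1, 13+0) = 28
v[7] = max(3+28-1, 7+24-1, 7+22-1, …, 13+3-1, 17+0) = 30
v[8] = max(3+30-1, 7+28-1, 7+24-1, …, 17+3-1, 40+0) = 43
v[9] = max(3+43-1, 7+30-1, 7+28-1, …, 40+3-1, 34+0) = 45
v[10] = max(3+45-1, 7+43-1, 7+30-1, …, 34+3-1, 35+0) = 49
One optimal plan: pieces 4 + 4 + 2 (2 cuts) → €51 − €2 = €49.

49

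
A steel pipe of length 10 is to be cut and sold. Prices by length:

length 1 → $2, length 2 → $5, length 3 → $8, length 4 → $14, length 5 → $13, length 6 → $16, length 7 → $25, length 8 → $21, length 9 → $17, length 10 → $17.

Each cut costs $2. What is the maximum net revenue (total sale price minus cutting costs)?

Consider every possible first cut. r[k] is the best of p[i]+r[k−i] over all sellable i≤k, charging 2 whenever i<k.
r[1] = 2
r[2] = 5
r[3] = 8
r[4] = 14
r[5] = 14  (first piece 1, then r[4]=14)
r[6] = 17  (first piece 2, then r[4]=14)
r[7] = 25
r[8] = 26  (first piece 4, then r[4]=14)
r[9] = 28  (first piece 2, then r[7]=25)
r[10] = 31  (first piece 3, then r[7]=25)
One optimal plan: pieces 7 + 3 (1 cut) → $33 − $2 = $31.

31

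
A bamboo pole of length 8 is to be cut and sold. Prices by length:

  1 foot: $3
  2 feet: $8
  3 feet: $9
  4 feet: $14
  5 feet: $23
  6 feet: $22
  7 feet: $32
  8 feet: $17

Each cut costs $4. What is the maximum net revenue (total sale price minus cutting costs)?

Build net[k] bottom-up: net[k] = max over allowed piece i of (p[i] + net[k−i]) − 4 per cut.
net[1] = 3
net[2] = 8
net[3] = 9
net[4] = 14
net[5] = 23
net[6] = 22  (first piece 1, then net[5]=23)
net[7] = 32
net[8] = 31  (first piece 1, then net[7]=32)
One optimal plan: pieces 7 + 1 (1 cut) → $35 − $4 = $31.

31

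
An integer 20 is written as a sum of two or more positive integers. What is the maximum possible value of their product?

Define f[k] = max over 1≤i<k of i · max(k−i, f[k−i]); the inner max lets the remainder stay uncut if that's better.
f[2] = 1×max(1,0) = 1×1 = 1
f[3] = 1×max(2,1) = 1×2 = 2
f[4] = 2×max(2,1) = 2×2 = 4
f[5] = 2×max(3,2) = 2×3 = 6
f[6] = 3×max(3,2) = 3×3 = 9
f[7] = 2×max(5,6) = 2×6 = 12
f[8] = 2×max(6,9) = 2×9 = 18
f[9] = 3×max(6,9) = 3×9 = 27
f[10] = 2×max(8,18) = 2×18 = 36
f[11] = 2×max(9,27) = 2×27 = 54
f[12] = 3×max(9,27) = 3×27 = 81
f[13] = 2×max(11,54) = 2×54 = 108
f[14] = 2×max(12,81) = 2×81 = 162
f[15] = 3×max(12,81) = 3×81 = 243
f[16] = 2×max(14,162) = 2×162 = 324
f[17] = 2×max(15,243) = 2×243 = 486
f[18] = 3×max(15,243) = 3×243 = 729
f[19] = 2×max(17,486) = 2×486 = 972
f[20] = 2×max(18,729) = 2×729 = 1458
One optimal split: 3 + 3 + 3 + 3 + 3 + 3 + 2; product 3×3×3×3×3×3×2 = 1458.

1458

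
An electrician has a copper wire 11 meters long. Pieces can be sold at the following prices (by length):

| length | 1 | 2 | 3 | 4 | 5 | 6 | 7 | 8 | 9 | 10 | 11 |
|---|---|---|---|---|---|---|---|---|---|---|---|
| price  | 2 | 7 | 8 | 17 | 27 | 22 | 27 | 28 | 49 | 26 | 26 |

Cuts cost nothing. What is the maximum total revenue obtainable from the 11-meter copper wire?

56

Build r[k] bottom-up: r[k] = max over allowed piece i of (p[i] + r[k−i]).
r[1] = 2
r[2] = 7
r[3] = 9  (first piece 1, then r[2]=7)
r[4] = 17
r[5] = 27
r[6] = 29  (first piece 1, then r[5]=27)
r[7] = 34  (first piece 2, then r[5]=27)
r[8] = 36  (first piece 1, then r[7]=34)
r[9] = 49
r[10] = 54  (first piece 5, then r[5]=27)
r[11] = 56  (first piece 1, then r[10]=54)
One optimal cutting: 5 + 5 + 1 → €27 + €27 + €2 = €56.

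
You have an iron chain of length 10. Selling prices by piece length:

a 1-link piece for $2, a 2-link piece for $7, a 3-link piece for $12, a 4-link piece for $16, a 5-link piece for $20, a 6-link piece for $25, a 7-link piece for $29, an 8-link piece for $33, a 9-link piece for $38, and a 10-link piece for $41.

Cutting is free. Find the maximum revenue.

Build R[k] bottom-up: R[k] = max over allowed piece i of (p[i] + R[k−i]).
R[1] = 2
R[2] = max(2+2, 7+0) = 7
R[3] = max(2+7, 7+2, 12+0) = 12
R[4] = max(2+12, 7+7, 12+2, 16+0) = 16
R[5] = max(2+16, 7+12, 12+7, 16+2, 20+0) = 20
R[6] = max(2+20, 7+16, 12+12, 16+7, 20+2, 25+0) = 25
R[7] = max(2+25, 7+20, 12+16, …, 25+2, 29+0) = 29
R[8] = max(2+29, 7+25, 12+20, …, 29+2, 33+0) = 33
R[9] = max(2+33, 7+29, 12+25, …, 33+2, 38+0) = 38
R[10] = max(2+38, 7+33, 12+29, …, 38+2, 41+0) = 41
One optimal cutting: 7 + 3 → $29 + $12 = $41.

41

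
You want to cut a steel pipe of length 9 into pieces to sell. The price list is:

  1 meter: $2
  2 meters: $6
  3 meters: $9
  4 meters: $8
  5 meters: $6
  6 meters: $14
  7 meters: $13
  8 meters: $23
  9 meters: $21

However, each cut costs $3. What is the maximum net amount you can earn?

Consider every possible first cut. r[k] is the best of p[i]+r[k−i] over all sellable i≤k, charging 3 whenever i<k.
r[1] = 2
r[2] = max(2+2-3, 6+0) = 6
r[3] = max(2+6-3, 6+2-3, 9+0) = 9
r[4] = max(2+9-3, 6+6-3, 9+2-3, 8+0) = 9
r[5] = max(2+9-3, 6+9-3, 9+6-3, 8+2-3, 6+0) = 12
r[6] = max(2+12-3, 6+9-3, 9+9-3, 8+6-3, 6+2-3, 14+0) = 15
r[7] = max(2+15-3, 6+12-3, 9+9-3, …, 14+2-3, 13+0) = 15
r[8] = max(2+15-3, 6+15-3, 9+12-3, …, 13+2-3, 23+0) = 23
r[9] = max(2+23-3, 6+15-3, 9+15-3, …, 23+2-3, 21+0) = 22
One optimal plan: pieces 8 + 1 (1 cut) → $25 − $3 = $22.

22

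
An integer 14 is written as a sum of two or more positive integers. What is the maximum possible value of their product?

Fill g[k] for k=2..14: at each k try every first piece i and multiply by the better of (k−i) uncut or g[k−i].
g[2] = 1*max(1,0) = 1*1 = 1
g[3] = 1*max(2,1) = 1*2 = 2
g[4] = 2*max(2,1) = 2*2 = 4
g[5] = 2*max(3,2) = 2*3 = 6
g[6] = 3*max(3,2) = 3*3 = 9
g[7] = 2*max(5,6) = 2*6 = 12
g[8] = 2*max(6,9) = 2*9 = 18
g[9] = 3*max(6,9) = 3*9 = 27
g[10] = 2*max(8,18) = 2*18 = 36
g[11] = 2*max(9,27) = 2*27 = 54
g[12] = 3*max(9,27) = 3*27 = 81
g[13] = 2*max(11,54) = 2*54 = 108
g[14] = 2*max(12,81) = 2*81 = 162
One optimal split: 3 + 3 + 3 + 3 + 2; product 3*3*3*3*2 = 162.

162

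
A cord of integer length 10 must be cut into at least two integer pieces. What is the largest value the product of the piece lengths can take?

Fill m[k] for k=2..10: at each k try every first piece i and multiply by the better of (k−i) uncut or m[k−i].
Small cases: m[2]=1.
m[3] = max(1*2, 2*1) = 2
m[4] = max(1*3, 2*2, 3*1) = 4
m[5] = max(1*4, 2*3, 3*2, 4*1) = 6
m[6] = max(1*6, 2*4, 3*3, 4*2, 5*1) = 9
m[7] = max(1*9, 2*6, 3*4, 4*3, 5*2, 6*1) = 12
m[8] = max(1*12, 2*9, 3*6, …, 6*2, 7*1) = 18
m[9] = max(1*18, 2*12, 3*9, …, 7*2, 8*1) = 27
m[10] = max(1*27, 2*18, 3*12, …, 8*2, 9*1) = 36
One optimal split: 3 + 3 + 2 + 2; product 3*3*2*2 = 36.

36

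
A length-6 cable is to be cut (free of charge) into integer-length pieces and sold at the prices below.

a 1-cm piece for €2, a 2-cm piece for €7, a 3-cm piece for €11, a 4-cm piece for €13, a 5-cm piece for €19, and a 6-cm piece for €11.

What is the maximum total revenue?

Let v[k] be the best obtainable value from length k. For each k, try every first piece i and keep the best of price[i] + v[k−i].
v[1] = 2
v[2] = max(2+2, 7+0) = 7
v[3] = max(2+7, 7+2, 11+0) = 11
v[4] = max(2+11, 7+7, 11+2, 13+0) = 14
v[5] = max(2+14, 7+11, 11+7, 13+2, 19+0) = 19
v[6] = max(2+19, 7+14, 11+11, 13+7, 19+2, 11+0) = 22
One optimal cutting: 3 + 3 → €11 + €11 = €22.

22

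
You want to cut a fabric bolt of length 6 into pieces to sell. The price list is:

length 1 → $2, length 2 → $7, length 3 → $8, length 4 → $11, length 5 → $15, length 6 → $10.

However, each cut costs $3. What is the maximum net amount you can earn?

Let r[k] be the best obtainable value from length k. For each k, try every first piece i and keep the best of price[i] + r[k−i] minus the 3 cut fee when i<k.
r[1] = 2
r[2] = max(2+2-3, 7+0) = 7
r[3] = max(2+7-3, 7+2-3, 8+0) = 8
r[4] = max(2+8-3, 7+7-3, 8+2-3, 11+0) = 11
r[5] = max(2+11-3, 7+8-3, 8+7-3, 11+2-3, 15+0) = 15
r[6] = max(2+15-3, 7+11-3, 8+8-3, 11+7-3, 15+2-3, 10+0) = 15
One optimal plan: pieces 2 + 2 + 2 (2 cuts) → $21 − $6 = $15.

15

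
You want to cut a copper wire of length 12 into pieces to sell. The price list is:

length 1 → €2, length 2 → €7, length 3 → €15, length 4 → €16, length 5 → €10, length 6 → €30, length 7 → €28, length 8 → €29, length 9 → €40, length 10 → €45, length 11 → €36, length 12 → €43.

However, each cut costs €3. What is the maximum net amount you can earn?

57

Let v[k] be the best obtainable value from length k. For each k, try every first piece i and keep the best of price[i] + v[k−i] minus the 3 cut fee when i<k.
v[1] = 2
v[2] = 7
v[3] = 15
v[4] = 16
v[5] = 19  (first piece 2, then v[3]=15)
v[6] = 30
v[7] = 29  (first piece 1, then v[6]=30)
v[8] = 34  (first piece 2, then v[6]=30)
v[9] = 42  (first piece 3, then v[6]=30)
v[10] = 45
v[11] = 46  (first piece 2, then v[9]=42)
v[12] = 57  (first piece 6, then v[6]=30)
One optimal plan: pieces 6 + 6 (1 cut) → €60 − €3 = €57.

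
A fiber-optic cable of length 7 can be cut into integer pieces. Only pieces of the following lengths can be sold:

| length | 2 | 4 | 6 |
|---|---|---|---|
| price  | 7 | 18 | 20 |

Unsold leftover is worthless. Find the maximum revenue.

Let best[k] be the best obtainable value from length k. For each k, try every first piece i and keep the best of price[i] + best[k−i].
best[1] = 0
best[2] = 7
best[3] = 7
best[4] = max(7+7, 18+0) = 18
best[5] = max(7+7, 18+0) = 18
best[6] = max(7+18, 18+7, 20+0) = 25
best[7] = max(7+18, 18+7, 20+0) = 25
One optimal cutting: pieces 4 + 2 with 1 meter of scrap → $25.

25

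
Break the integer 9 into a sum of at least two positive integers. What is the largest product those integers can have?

Fill f[k] for k=2..9: at each k try every first piece i and multiply by the better of (k−i) uncut or f[k−i].
Small cases: f[2]=1, f[3]=2, f[4]=4.
f[5] = 2*max(3,2) = 2*3 = 6
f[6] = 3*max(3,2) = 3*3 = 9
f[7] = 2*max(5,6) = 2*6 = 12
f[8] = 2*max(6,9) = 2*9 = 18
f[9] = 3*max(6,9) = 3*9 = 27
One optimal split: 3 + 3 + 3; product 3*3*3 = 27.

27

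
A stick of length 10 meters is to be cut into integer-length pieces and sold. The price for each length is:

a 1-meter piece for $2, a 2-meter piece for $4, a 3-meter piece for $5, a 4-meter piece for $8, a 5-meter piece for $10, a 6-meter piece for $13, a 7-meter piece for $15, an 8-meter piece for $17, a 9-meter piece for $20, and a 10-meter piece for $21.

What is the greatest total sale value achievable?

Let R[k] be the best obtainable value from length k. For each k, try every first piece i and keep the best of price[i] + R[k−i].
R[1] = 2
R[2] = 4  (first piece 1, then R[1]=2)
R[3] = 6  (first piece 1, then R[2]=4)
R[4] = 8  (first piece 1, then R[3]=6)
R[5] = 10  (first piece 1, then R[4]=8)
R[6] = 13
R[7] = 15  (first piece 1, then R[6]=13)
R[8] = 17  (first piece 1, then R[7]=15)
R[9] = 20
R[10] = 22  (first piece 1, then R[9]=20)
One optimal cutting: 9 + 1 → $20 + $2 = $22.

22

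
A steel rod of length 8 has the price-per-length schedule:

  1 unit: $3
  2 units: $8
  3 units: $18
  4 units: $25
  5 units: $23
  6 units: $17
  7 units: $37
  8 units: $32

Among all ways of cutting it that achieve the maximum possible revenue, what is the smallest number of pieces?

2

Consider every possible first cut. r[k] is the best of p[i]+r[k−i] over all sellable i≤k.
r[1] = 3
r[2] = max(3+3, 8+0) = 8
r[3] = max(3+8, 8+3, 18+0) = 18
r[4] = max(3+18, 8+8, 18+3, 25+0) = 25
r[5] = max(3+25, 8+18, 18+8, 25+3, 23+0) = 28
r[6] = max(3+28, 8+25, 18+18, 25+8, 23+3, 17+0) = 36
r[7] = max(3+36, 8+28, 18+25, …, 17+3, 37+0) = 43
r[8] = max(3+43, 8+36, 18+28, …, 37+3, 32+0) = 50
Maximum revenue is $50.
Now minimize piece count subject to staying optimal: for each k, pieces[k] = 1 + min over i with p[i]+r[k−i]=r[k] of pieces[k−i].
pieces[5] = 2
pieces[6] = 2
pieces[7] = 2
pieces[8] = 2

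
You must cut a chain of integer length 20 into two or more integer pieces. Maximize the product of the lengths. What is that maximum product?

1458

Let m[k] be the best product for length k (with at least one cut). For each first piece i, the rest contributes max(k−i, m[k−i]).
m[2] = 1·max(1,0) = 1·1 = 1
m[3] = 1·max(2,1) = 1·2 = 2
m[4] = 2·max(2,1) = 2·2 = 4
m[5] = 2·max(3,2) = 2·3 = 6
m[6] = 3·max(3,2) = 3·3 = 9
m[7] = 2·max(5,6) = 2·6 = 12
m[8] = 2·max(6,9) = 2·9 = 18
m[9] = 3·max(6,9) = 3·9 = 27
m[10] = 2·max(8,18) = 2·18 = 36
m[11] = 2·max(9,27) = 2·27 = 54
m[12] = 3·max(9,27) = 3·27 = 81
m[13] = 2·max(11,54) = 2·54 = 108
m[14] = 2·max(12,81) = 2·81 = 162
m[15] = 3·max(12,81) = 3·81 = 243
m[16] = 2·max(14,162) = 2·162 = 324
m[17] = 2·max(15,243) = 2·243 = 486
m[18] = 3·max(15,243) = 3·243 = 729
m[19] = 2·max(17,486) = 2·486 = 972
m[20] = 2·max(18,729) = 2·729 = 1458
One optimal split: 3 + 3 + 3 + 3 + 3 + 3 + 2; product 3·3·3·3·3·3·2 = 1458.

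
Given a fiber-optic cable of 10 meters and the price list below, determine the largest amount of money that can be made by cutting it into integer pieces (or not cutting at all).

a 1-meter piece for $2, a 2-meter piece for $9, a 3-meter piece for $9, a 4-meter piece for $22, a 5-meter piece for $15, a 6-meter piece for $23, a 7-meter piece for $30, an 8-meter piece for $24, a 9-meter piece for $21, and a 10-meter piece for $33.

Let v[k] be the best obtainable value from length k. For each k, try every first piece i and keep the best of price[i] + v[k−i].
v[1] = 2
v[2] = max(2+2, 9+0) = 9
v[3] = max(2+9, 9+2, 9+0) = 11
v[4] = max(2+11, 9+9, 9+2, 22+0) = 22
v[5] = max(2+22, 9+11, 9+9, 22+2, 15+0) = 24
v[6] = max(2+24, 9+22, 9+11, 22+9, 15+2, 23+0) = 31
v[7] = max(2+31, 9+24, 9+22, …, 23+2, 30+0) = 33
v[8] = max(2+33, 9+31, 9+24, …, 30+2, 24+0) = 44
v[9] = max(2+44, 9+33, 9+31, …, 24+2, 21+0) = 46
v[10] = max(2+46, 9+44, 9+33, …, 21+2, 33+0) = 53
One optimal cutting: 4 + 4 + 2 → $22 + $22 + $9 = $53.

53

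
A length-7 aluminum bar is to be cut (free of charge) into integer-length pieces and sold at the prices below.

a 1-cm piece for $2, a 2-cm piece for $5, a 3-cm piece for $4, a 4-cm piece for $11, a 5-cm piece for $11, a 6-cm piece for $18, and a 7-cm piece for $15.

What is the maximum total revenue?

Consider every possible first cut. R[k] is the best of p[i]+R[k−i] over all sellable i≤k.
R[1] = 2
R[2] = max(2+2, 5+0) = 5
R[3] = max(2+5, 5+2, 4+0) = 7
R[4] = max(2+7, 5+5, 4+2, 11+0) = 11
R[5] = max(2+11, 5+7, 4+5, 11+2, 11+0) = 13
R[6] = max(2+13, 5+11, 4+7, 11+5, 11+2, 18+0) = 18
R[7] = max(2+18, 5+13, 4+11, …, 18+2, 15+0) = 20
One optimal cutting: 6 + 1 → $18 + $2 = $20.

20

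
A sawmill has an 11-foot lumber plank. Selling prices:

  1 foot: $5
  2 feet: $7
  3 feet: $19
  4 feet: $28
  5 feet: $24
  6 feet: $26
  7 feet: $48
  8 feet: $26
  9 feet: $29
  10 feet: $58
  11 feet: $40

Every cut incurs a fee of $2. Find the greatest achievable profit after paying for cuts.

74

Build r[k] bottom-up: r[k] = max over allowed piece i of (p[i] + r[k−i]) − 2 per cut.
r[1] = 5
r[2] = 8  (first piece 1, then r[1]=5)
r[3] = 19
r[4] = 28
r[5] = 31  (first piece 1, then r[4]=28)
r[6] = 36  (first piece 3, then r[3]=19)
r[7] = 48
r[8] = 54  (first piece 4, then r[4]=28)
r[9] = 57  (first piece 1, then r[8]=54)
r[10] = 65  (first piece 3, then r[7]=48)
r[11] = 74  (first piece 4, then r[7]=48)
One optimal plan: pieces 7 + 4 (1 cut) → $76 − $2 = $74.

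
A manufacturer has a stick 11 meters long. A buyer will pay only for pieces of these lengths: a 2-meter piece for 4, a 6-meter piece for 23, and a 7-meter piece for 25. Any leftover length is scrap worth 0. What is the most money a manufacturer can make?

33

Let r[k] be the best obtainable value from length k. For each k, try every first piece i and keep the best of price[i] + r[k−i].
r[1] = 0
r[2] = 4
r[3] = 4
r[4] = 8  (first piece 2, then r[2]=4)
r[5] = 8
r[6] = max(4+8, 23+0) = 23
r[7] = max(4+8, 23+0, 25+0) = 25
r[8] = max(4+23, 23+4, 25+0) = 27
r[9] = max(4+25, 23+4, 25+4) = 29
r[10] = max(4+27, 23+8, 25+4) = 31
r[11] = max(4+29, 23+8, 25+8) = 33
One optimal cutting: 7 + 2 + 2 → 33.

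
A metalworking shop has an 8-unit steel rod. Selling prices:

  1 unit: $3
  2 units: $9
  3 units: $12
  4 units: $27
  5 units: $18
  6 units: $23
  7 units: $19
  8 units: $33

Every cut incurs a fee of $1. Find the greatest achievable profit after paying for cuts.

53

Build v[k] bottom-up: v[k] = max over allowed piece i of (p[i] + v[k−i]) − 1 per cut.
v[1] = 3
v[2] = max(3+3-1, 9+0) = 9
v[3] = max(3+9-1, 9+3-1, 12+0) = 12
v[4] = max(3+12-1, 9+9-1, 12+3-1, 27+0) = 27
v[5] = max(3+27-1, 9+12-1, 12+9-1, 27+3-1, 18+0) = 29
v[6] = max(3+29-1, 9+27-1, 12+12-1, 27+9-1, 18+3-1, 23+0) = 35
v[7] = max(3+35-1, 9+29-1, 12+27-1, …, 23+3-1, 19+0) = 38
v[8] = max(3+38-1, 9+35-1, 12+29-1, …, 19+3-1, 33+0) = 53
One optimal plan: pieces 4 + 4 (1 cut) → $54 − $1 = $53.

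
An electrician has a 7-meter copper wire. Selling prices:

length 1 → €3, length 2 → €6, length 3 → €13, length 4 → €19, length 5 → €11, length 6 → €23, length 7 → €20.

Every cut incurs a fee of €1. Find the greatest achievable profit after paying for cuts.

31

Consider every possible first cut. net[k] is the best of p[i]+net[k−i] over all sellable i≤k, charging 1 whenever i<k.
net[1] = 3
net[2] = 6
net[3] = 13
net[4] = 19
net[5] = 21  (first piece 1, then net[4]=19)
net[6] = 25  (first piece 3, then net[3]=13)
net[7] = 31  (first piece 3, then net[4]=19)
One optimal plan: pieces 4 + 3 (1 cut) → €32 − €1 = €31.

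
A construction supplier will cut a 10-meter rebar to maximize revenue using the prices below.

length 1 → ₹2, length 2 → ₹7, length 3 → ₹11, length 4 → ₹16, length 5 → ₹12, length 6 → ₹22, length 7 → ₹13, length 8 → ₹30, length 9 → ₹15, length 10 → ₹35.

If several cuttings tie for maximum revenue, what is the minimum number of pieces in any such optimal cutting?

Let r[k] be the best obtainable value from length k. For each k, try every first piece i and keep the best of price[i] + r[k−i].
r[1] = 2
r[2] = max(2+2, 7+0) = 7
r[3] = max(2+7, 7+2, 11+0) = 11
r[4] = max(2+11, 7+7, 11+2, 16+0) = 16
r[5] = max(2+16, 7+11, 11+7, 16+2, 12+0) = 18
r[6] = max(2+18, 7+16, 11+11, 16+7, 12+2, 22+0) = 23
r[7] = max(2+23, 7+18, 11+16, …, 22+2, 13+0) = 27
r[8] = max(2+27, 7+23, 11+18, …, 13+2, 30+0) = 32
r[9] = max(2+32, 7+27, 11+23, …, 30+2, 15+0) = 34
r[10] = max(2+34, 7+32, 11+27, …, 15+2, 35+0) = 39
Maximum revenue is ₹39.
Now minimize piece count subject to staying optimal: for each k, pieces[k] = 1 + min over i with p[i]+r[k−i]=r[k] of pieces[k−i].
pieces[7] = 2
pieces[8] = 2
pieces[9] = 3
pieces[10] = 3

3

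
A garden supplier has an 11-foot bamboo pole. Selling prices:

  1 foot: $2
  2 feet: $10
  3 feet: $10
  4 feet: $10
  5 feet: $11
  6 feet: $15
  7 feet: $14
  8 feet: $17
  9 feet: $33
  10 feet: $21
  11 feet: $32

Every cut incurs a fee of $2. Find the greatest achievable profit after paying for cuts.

42

Consider every possible first cut. net[k] is the best of p[i]+net[k−i] over all sellable i≤k, charging 2 whenever i<k.
net[1] = 2
net[2] = max(2+2-2, 10+0) = 10
net[3] = max(2+10-2, 10+2-2, 10+0) = 10
net[4] = max(2+10-2, 10+10-2, 10+2-2, 10+0) = 18
net[5] = max(2+18-2, 10+10-2, 10+10-2, 10+2-2, 11+0) = 18
net[6] = max(2+18-2, 10+18-2, 10+10-2, 10+10-2, 11+2-2, 15+0) = 26
net[7] = max(2+26-2, 10+18-2, 10+18-2, …, 15+2-2, 14+0) = 26
net[8] = max(2+26-2, 10+26-2, 10+18-2, …, 14+2-2, 17+0) = 34
net[9] = max(2+34-2, 10+26-2, 10+26-2, …, 17+2-2, 33+0) = 34
net[10] = max(2+34-2, 10+34-2, 10+26-2, …, 33+2-2, 21+0) = 42
net[11] = max(2+42-2, 10+34-2, 10+34-2, …, 21+2-2, 32+0) = 42
One optimal plan: pieces 2 + 2 + 2 + 2 + 2 + 1 (5 cuts) → $52 − $10 = $42.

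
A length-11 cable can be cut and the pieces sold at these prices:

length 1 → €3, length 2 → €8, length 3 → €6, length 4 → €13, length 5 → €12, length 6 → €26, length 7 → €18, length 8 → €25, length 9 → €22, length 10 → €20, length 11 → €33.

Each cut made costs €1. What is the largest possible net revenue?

Let net[k] be the best obtainable value from length k. For each k, try every first piece i and keep the best of price[i] + net[k−i] minus the 1 cut fee when i<k.
net[1] = 3
net[2] = 8
net[3] = 10  (first piece 1, then net[2]=8)
net[4] = 15  (first piece 2, then net[2]=8)
net[5] = 17  (first piece 1, then net[4]=15)
net[6] = 26
net[7] = 28  (first piece 1, then net[6]=26)
net[8] = 33  (first piece 2, then net[6]=26)
net[9] = 35  (first piece 1, then net[8]=33)
net[10] = 40  (first piece 2, then net[8]=33)
net[11] = 42  (first piece 1, then net[10]=40)
One optimal plan: pieces 6 + 2 + 2 + 1 (3 cuts) → €45 − €3 = €42.

42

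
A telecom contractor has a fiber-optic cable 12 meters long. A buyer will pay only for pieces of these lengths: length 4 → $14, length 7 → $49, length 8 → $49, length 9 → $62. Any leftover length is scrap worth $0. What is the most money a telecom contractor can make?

63

Build r[k] bottom-up: r[k] = max over allowed piece i of (p[i] + r[k−i]).
r[1] = 0
r[2] = 0
r[3] = 0
r[4] = 14
r[5] = 14
r[6] = 14
r[7] = 49
r[8] = 49
r[9] = 62
r[10] = 62
r[11] = 63  (first piece 4, then r[7]=49)
r[12] = 63
One optimal cutting: pieces 7 + 4 with 1 meter of scrap → $63.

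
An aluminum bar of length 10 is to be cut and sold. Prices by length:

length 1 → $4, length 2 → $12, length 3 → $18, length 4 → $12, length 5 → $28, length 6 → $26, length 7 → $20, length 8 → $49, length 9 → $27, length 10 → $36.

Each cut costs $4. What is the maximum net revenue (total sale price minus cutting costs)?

Let r[k] be the best obtainable value from length k. For each k, try every first piece i and keep the best of price[i] + r[k−i] minus the 4 cut fee when i<k.
r[1] = 4
r[2] = max(4+4-4, 12+0) = 12
r[3] = max(4+12-4, 12+4-4, 18+0) = 18
r[4] = max(4+18-4, 12+12-4, 18+4-4, 12+0) = 20
r[5] = max(4+20-4, 12+18-4, 18+12-4, 12+4-4, 28+0) = 28
r[6] = max(4+28-4, 12+20-4, 18+18-4, 12+12-4, 28+4-4, 26+0) = 32
r[7] = max(4+32-4, 12+28-4, 18+20-4, …, 26+4-4, 20+0) = 36
r[8] = max(4+36-4, 12+32-4, 18+28-4, …, 20+4-4, 49+0) = 49
r[9] = max(4+49-4, 12+36-4, 18+32-4, …, 49+4-4, 27+0) = 49
r[10] = max(4+49-4, 12+49-4, 18+36-4, …, 27+4-4, 36+0) = 57
One optimal plan: pieces 8 + 2 (1 cut) → $61 − $4 = $57.

57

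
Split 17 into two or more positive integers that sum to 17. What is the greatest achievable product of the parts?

Define m[k] = max over 1≤i<k of i · max(k−i, m[k−i]); the inner max lets the remainder stay uncut if that's better.
m[2] = 1·max(1,0) = 1·1 = 1
m[3] = 1·max(2,1) = 1·2 = 2
m[4] = 2·max(2,1) = 2·2 = 4
m[5] = 2·max(3,2) = 2·3 = 6
m[6] = 3·max(3,2) = 3·3 = 9
m[7] = 2·max(5,6) = 2·6 = 12
m[8] = 2·max(6,9) = 2·9 = 18
m[9] = 3·max(6,9) = 3·9 = 27
m[10] = 2·max(8,18) = 2·18 = 36
m[11] = 2·max(9,27) = 2·27 = 54
m[12] = 3·max(9,27) = 3·27 = 81
m[13] = 2·max(11,54) = 2·54 = 108
m[14] = 2·max(12,81) = 2·81 = 162
m[15] = 3·max(12,81) = 3·81 = 243
m[16] = 2·max(14,162) = 2·162 = 324
m[17] = 2·max(15,243) = 2·243 = 486
One optimal split: 3 + 3 + 3 + 3 + 3 + 2; product 3·3·3·3·3·2 = 486.

486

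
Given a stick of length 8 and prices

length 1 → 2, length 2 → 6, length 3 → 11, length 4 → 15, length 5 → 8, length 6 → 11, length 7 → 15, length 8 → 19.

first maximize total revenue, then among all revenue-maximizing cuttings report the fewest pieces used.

Let r[k] be the best obtainable value from length k. For each k, try every first piece i and keep the best of price[i] + r[k−i].
r[1] = 2
r[2] = max(2+2, 6+0) = 6
r[3] = max(2+6, 6+2, 11+0) = 11
r[4] = max(2+11, 6+6, 11+2, 15+0) = 15
r[5] = max(2+15, 6+11, 11+6, 15+2, 8+0) = 17
r[6] = max(2+17, 6+15, 11+11, 15+6, 8+2, 11+0) = 22
r[7] = max(2+22, 6+17, 11+15, …, 11+2, 15+0) = 26
r[8] = max(2+26, 6+22, 11+17, …, 15+2, 19+0) = 30
Maximum revenue is 30.
Now minimize piece count subject to staying optimal: for each k, pieces[k] = 1 + min over i with p[i]+r[k−i]=r[k] of pieces[k−i].
pieces[5] = 2
pieces[6] = 2
pieces[7] = 2
pieces[8] = 2

2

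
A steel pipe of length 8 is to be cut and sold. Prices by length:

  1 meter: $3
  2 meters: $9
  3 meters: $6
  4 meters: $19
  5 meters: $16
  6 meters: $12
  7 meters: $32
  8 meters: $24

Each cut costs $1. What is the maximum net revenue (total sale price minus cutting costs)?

Build v[k] bottom-up: v[k] = max over allowed piece i of (p[i] + v[k−i]) − 1 per cut.
v[1] = 3
v[2] = max(3+3-1, 9+0) = 9
v[3] = max(3+9-1, 9+3-1, 6+0) = 11
v[4] = max(3+11-1, 9+9-1, 6+3-1, 19+0) = 19
v[5] = max(3+19-1, 9+11-1, 6+9-1, 19+3-1, 16+0) = 21
v[6] = max(3+21-1, 9+19-1, 6+11-1, 19+9-1, 16+3-1, 12+0) = 27
v[7] = max(3+27-1, 9+21-1, 6+19-1, …, 12+3-1, 32+0) = 32
v[8] = max(3+32-1, 9+27-1, 6+21-1, …, 32+3-1, 24+0) = 37
One optimal plan: pieces 4 + 4 (1 cut) → $38 − $1 = $37.

37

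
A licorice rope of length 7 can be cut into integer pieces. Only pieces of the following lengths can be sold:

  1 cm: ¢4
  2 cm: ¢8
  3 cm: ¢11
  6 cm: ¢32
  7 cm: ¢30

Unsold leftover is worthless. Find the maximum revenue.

Build best[k] bottom-up: best[k] = max over allowed piece i of (p[i] + best[k−i]).
best[1] = 4
best[2] = max(4+4, 8+0) = 8
best[3] = max(4+8, 8+4, 11+0) = 12
best[4] = max(4+12, 8+8, 11+4) = 16
best[5] = max(4+16, 8+12, 11+8) = 20
best[6] = max(4+20, 8+16, 11+12, 32+0) = 32
best[7] = max(4+32, 8+20, 11+16, 32+4, 30+0) = 36
One optimal cutting: 6 + 1 → ¢36.

36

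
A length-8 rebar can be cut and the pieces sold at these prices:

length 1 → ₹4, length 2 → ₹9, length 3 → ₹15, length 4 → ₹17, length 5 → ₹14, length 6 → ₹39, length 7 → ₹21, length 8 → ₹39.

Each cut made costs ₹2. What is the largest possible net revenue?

46

Consider every possible first cut. r[k] is the best of p[i]+r[k−i] over all sellable i≤k, charging 2 whenever i<k.
r[1] = 4
r[2] = max(4+4-2, 9+0) = 9
r[3] = max(4+9-2, 9+4-2, 15+0) = 15
r[4] = max(4+15-2, 9+9-2, 15+4-2, 17+0) = 17
r[5] = max(4+17-2, 9+15-2, 15+9-2, 17+4-2, 14+0) = 22
r[6] = max(4+22-2, 9+17-2, 15+15-2, 17+9-2, 14+4-2, 39+0) = 39
r[7] = max(4+39-2, 9+22-2, 15+17-2, …, 39+4-2, 21+0) = 41
r[8] = max(4+41-2, 9+39-2, 15+22-2, …, 21+4-2, 39+0) = 46
One optimal plan: pieces 6 + 2 (1 cut) → ₹48 − ₹2 = ₹46.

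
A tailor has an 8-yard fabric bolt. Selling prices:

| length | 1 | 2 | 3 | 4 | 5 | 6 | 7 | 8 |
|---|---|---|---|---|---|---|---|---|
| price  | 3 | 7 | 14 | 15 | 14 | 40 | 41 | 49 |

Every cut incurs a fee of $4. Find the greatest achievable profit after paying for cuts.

Build net[k] bottom-up: net[k] = max over allowed piece i of (p[i] + net[k−i]) − 4 per cut.
net[1] = 3
net[2] = 7
net[3] = 14
net[4] = 15
net[5] = 17  (first piece 2, then net[3]=14)
net[6] = 40
net[7] = 41
net[8] = 49
Best is to make no cuts and sell whole for $49.

49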